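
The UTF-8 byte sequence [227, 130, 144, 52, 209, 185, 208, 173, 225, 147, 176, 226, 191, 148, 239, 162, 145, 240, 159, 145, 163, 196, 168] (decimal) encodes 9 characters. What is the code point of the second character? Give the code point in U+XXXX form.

U+0034

Offset 0: leading byte 0xE3 = 11100011 → 3-byte char #1 = E3 82 90.
Offset 3: leading byte 0x34 = 00110100 → 1-byte char #2 = 34.
Leading byte 0x34 = 00110100 matches 0xxxxxxx → 1-byte sequence.
Byte 1: 0x34 = 00110100, payload 0110100 (7 bits).
Concatenate: 0110100 = 0x34 (7 bits → U+0034).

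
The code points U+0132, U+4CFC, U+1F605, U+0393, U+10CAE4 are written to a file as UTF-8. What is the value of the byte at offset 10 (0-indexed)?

0x93

U+0132 → 2-byte form C4 B2 at offsets 0–1.
U+4CFC → 3-byte form E4 B3 BC at offsets 2–4.
U+1F605 → 4-byte form F0 9F 98 85 at offsets 5–8.
U+0393 → 2-byte form CE 93 at offsets 9–10.
Offset 10 falls in char 4's range; it's byte 2 of CE 93 = 0x93.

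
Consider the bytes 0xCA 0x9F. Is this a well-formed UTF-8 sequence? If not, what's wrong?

Leading byte 0xCA = 11001010 → 2-byte form.
Continuation bytes 0x9F=10011111 all match 10xxxxxx.
Decoded value 0x29F is ≥ 0x80 (shortest form) and not a surrogate.

valid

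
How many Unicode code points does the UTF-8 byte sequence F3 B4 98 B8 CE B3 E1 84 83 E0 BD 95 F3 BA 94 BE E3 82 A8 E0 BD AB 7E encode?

8

Byte at offset 0: 0xF3 = 11110011 → 4-byte char (#1). Advance 4.
Byte at offset 4: 0xCE = 11001110 → 2-byte char (#2). Advance 2.
Byte at offset 6: 0xE1 = 11100001 → 3-byte char (#3). Advance 3.
Byte at offset 9: 0xE0 = 11100000 → 3-byte char (#4). Advance 3.
Byte at offset 12: 0xF3 = 11110011 → 4-byte char (#5). Advance 4.
Byte at offset 16: 0xE3 = 11100011 → 3-byte char (#6). Advance 3.
Byte at offset 19: 0xE0 = 11100000 → 3-byte char (#7). Advance 3.
Byte at offset 22: 0x7E = 01111110 → 1-byte char (#8). Advance 1.
Reached end at offset 23 after 8 code points.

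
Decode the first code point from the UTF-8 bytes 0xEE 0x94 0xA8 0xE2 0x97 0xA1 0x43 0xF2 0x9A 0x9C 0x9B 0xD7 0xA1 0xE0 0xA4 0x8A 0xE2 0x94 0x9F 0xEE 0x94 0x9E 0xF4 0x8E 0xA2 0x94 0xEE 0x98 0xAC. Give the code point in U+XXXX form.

U+E528

Offset 0: leading byte 0xEE = 11101110 → 3-byte char #1 = EE 94 A8.
Leading byte 0xEE = 11101110 matches 1110xxxx → 3-byte sequence.
Byte 1: 0xEE = 11101110, payload 1110 (4 bits).
Byte 2: 0x94 = 10010100 (10xxxxxx ✓), payload 010100.
Byte 3: 0xA8 = 10101000 (10xxxxxx ✓), payload 101000.
Concatenate: 1110010100101000 = 0xE528 (16 bits → U+E528).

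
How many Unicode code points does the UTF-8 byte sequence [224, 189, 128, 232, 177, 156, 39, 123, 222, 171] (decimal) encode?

Byte at offset 0: 0xE0 = 11100000 → 3-byte char (#1). Advance 3.
Byte at offset 3: 0xE8 = 11101000 → 3-byte char (#2). Advance 3.
Byte at offset 6: 0x27 = 00100111 → 1-byte char (#3). Advance 1.
Byte at offset 7: 0x7B = 01111011 → 1-byte char (#4). Advance 1.
Byte at offset 8: 0xDE = 11011110 → 2-byte char (#5). Advance 2.
Reached end at offset 10 after 5 code points.

5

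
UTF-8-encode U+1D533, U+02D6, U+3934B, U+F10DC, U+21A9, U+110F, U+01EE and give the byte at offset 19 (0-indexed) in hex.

0x8F

U+1D533 → 4-byte form F0 9D 94 B3 at offsets 0–3.
U+02D6 → 2-byte form CB 96 at offsets 4–5.
U+3934B → 4-byte form F0 B9 8D 8B at offsets 6–9.
U+F10DC → 4-byte form F3 B1 83 9C at offsets 10–13.
U+21A9 → 3-byte form E2 86 A9 at offsets 14–16.
U+110F → 3-byte form E1 84 8F at offsets 17–19.
Offset 19 falls in char 6's range; it's byte 3 of E1 84 8F = 0x8F.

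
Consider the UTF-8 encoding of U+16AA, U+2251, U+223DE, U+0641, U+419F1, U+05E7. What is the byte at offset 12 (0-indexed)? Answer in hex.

0xF1

U+16AA → 3-byte form E1 9A AA at offsets 0–2.
U+2251 → 3-byte form E2 89 91 at offsets 3–5.
U+223DE → 4-byte form F0 A2 8F 9E at offsets 6–9.
U+0641 → 2-byte form D9 81 at offsets 10–11.
U+419F1 → 4-byte form F1 81 A7 B1 at offsets 12–15.
Offset 12 falls in char 5's range; it's byte 1 of F1 81 A7 B1 = 0xF1.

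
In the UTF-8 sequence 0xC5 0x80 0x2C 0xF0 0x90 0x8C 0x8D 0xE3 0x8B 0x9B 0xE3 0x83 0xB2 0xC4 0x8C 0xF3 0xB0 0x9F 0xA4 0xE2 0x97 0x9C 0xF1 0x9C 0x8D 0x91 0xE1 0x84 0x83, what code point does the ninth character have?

Offset 0: leading byte 0xC5 = 11000101 → 2-byte char #1 = C5 80.
Offset 2: leading byte 0x2C = 00101100 → 1-byte char #2 = 2C.
Offset 3: leading byte 0xF0 = 11110000 → 4-byte char #3 = F0 90 8C 8D.
Offset 7: leading byte 0xE3 = 11100011 → 3-byte char #4 = E3 8B 9B.
Offset 10: leading byte 0xE3 = 11100011 → 3-byte char #5 = E3 83 B2.
Offset 13: leading byte 0xC4 = 11000100 → 2-byte char #6 = C4 8C.
Offset 15: leading byte 0xF3 = 11110011 → 4-byte char #7 = F3 B0 9F A4.
Offset 19: leading byte 0xE2 = 11100010 → 3-byte char #8 = E2 97 9C.
Offset 22: leading byte 0xF1 = 11110001 → 4-byte char #9 = F1 9C 8D 91.
Leading byte 0xF1 = 11110001 matches 11110xxx → 4-byte sequence.
Byte 1: 0xF1 = 11110001, payload 001 (3 bits).
Byte 2: 0x9C = 10011100 (10xxxxxx ✓), payload 011100.
Byte 3: 0x8D = 10001101 (10xxxxxx ✓), payload 001101.
Byte 4: 0x91 = 10010001 (10xxxxxx ✓), payload 010001.
Concatenate: 001011100001101010001 = 0x5C351 (21 bits → U+5C351).

U+5C351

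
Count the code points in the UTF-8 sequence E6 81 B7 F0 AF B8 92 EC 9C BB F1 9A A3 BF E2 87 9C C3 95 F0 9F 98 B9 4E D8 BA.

Byte at offset 0: 0xE6 = 11100110 → 3-byte char (#1). Advance 3.
Byte at offset 3: 0xF0 = 11110000 → 4-byte char (#2). Advance 4.
Byte at offset 7: 0xEC = 11101100 → 3-byte char (#3). Advance 3.
Byte at offset 10: 0xF1 = 11110001 → 4-byte char (#4). Advance 4.
Byte at offset 14: 0xE2 = 11100010 → 3-byte char (#5). Advance 3.
Byte at offset 17: 0xC3 = 11000011 → 2-byte char (#6). Advance 2.
Byte at offset 19: 0xF0 = 11110000 → 4-byte char (#7). Advance 4.
Byte at offset 23: 0x4E = 01001110 → 1-byte char (#8). Advance 1.
Byte at offset 24: 0xD8 = 11011000 → 2-byte char (#9). Advance 2.
Reached end at offset 26 after 9 code points.

9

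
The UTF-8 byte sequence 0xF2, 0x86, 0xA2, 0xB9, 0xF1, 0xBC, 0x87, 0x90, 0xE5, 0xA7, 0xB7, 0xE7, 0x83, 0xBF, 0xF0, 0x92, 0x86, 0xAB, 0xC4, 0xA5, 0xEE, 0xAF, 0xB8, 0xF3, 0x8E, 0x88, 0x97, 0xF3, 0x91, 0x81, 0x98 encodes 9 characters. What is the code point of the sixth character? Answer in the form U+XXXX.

U+0125

Offset 0: leading byte 0xF2 = 11110010 → 4-byte char #1 = F2 86 A2 B9.
Offset 4: leading byte 0xF1 = 11110001 → 4-byte char #2 = F1 BC 87 90.
Offset 8: leading byte 0xE5 = 11100101 → 3-byte char #3 = E5 A7 B7.
Offset 11: leading byte 0xE7 = 11100111 → 3-byte char #4 = E7 83 BF.
Offset 14: leading byte 0xF0 = 11110000 → 4-byte char #5 = F0 92 86 AB.
Offset 18: leading byte 0xC4 = 11000100 → 2-byte char #6 = C4 A5.
Leading byte 0xC4 = 11000100 matches 110xxxxx → 2-byte sequence.
Byte 1: 0xC4 = 11000100, payload 00100 (5 bits).
Byte 2: 0xA5 = 10100101 (10xxxxxx ✓), payload 100101.
Concatenate: 00100100101 = 0x125 (11 bits → U+0125).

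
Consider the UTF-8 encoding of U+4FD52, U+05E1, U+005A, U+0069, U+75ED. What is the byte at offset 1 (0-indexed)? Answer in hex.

0x8F

U+4FD52 → 4-byte form F1 8F B5 92 at offsets 0–3.
Offset 1 falls in char 1's range; it's byte 2 of F1 8F B5 92 = 0x8F.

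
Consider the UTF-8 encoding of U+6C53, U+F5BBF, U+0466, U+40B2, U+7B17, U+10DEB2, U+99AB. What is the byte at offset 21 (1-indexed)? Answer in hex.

1-indexed offset 21 is 0-indexed offset 20.
U+6C53 → 3-byte form E6 B1 93 at offsets 0–2.
U+F5BBF → 4-byte form F3 B5 AE BF at offsets 3–6.
U+0466 → 2-byte form D1 A6 at offsets 7–8.
U+40B2 → 3-byte form E4 82 B2 at offsets 9–11.
U+7B17 → 3-byte form E7 AC 97 at offsets 12–14.
U+10DEB2 → 4-byte form F4 8D BA B2 at offsets 15–18.
U+99AB → 3-byte form E9 A6 AB at offsets 19–21.
Offset 20 falls in char 7's range; it's byte 2 of E9 A6 AB = 0xA6.

0xA6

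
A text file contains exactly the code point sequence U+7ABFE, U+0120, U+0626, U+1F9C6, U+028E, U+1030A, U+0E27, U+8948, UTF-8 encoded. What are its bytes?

U+7ABFE: 4-byte form → F1 BA AF BE.
U+0120: 2-byte form → C4 A0.
U+0626: 2-byte form → D8 A6.
U+1F9C6: 4-byte form → F0 9F A7 86.
U+028E: 2-byte form → CA 8E.
U+1030A: 4-byte form → F0 90 8C 8A.
U+0E27: 3-byte form → E0 B8 A7.
U+8948: 3-byte form → E8 A5 88.
Concatenated (24 bytes): F1 BA AF BE C4 A0 D8 A6 F0 9F A7 86 CA 8E F0 90 8C 8A E0 B8 A7 E8 A5 88.

F1 BA AF BE C4 A0 D8 A6 F0 9F A7 86 CA 8E F0 90 8C 8A E0 B8 A7 E8 A5 88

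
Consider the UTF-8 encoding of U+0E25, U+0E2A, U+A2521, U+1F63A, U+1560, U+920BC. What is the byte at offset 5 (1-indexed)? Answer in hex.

0xB8

1-indexed offset 5 is 0-indexed offset 4.
U+0E25 → 3-byte form E0 B8 A5 at offsets 0–2.
U+0E2A → 3-byte form E0 B8 AA at offsets 3–5.
Offset 4 falls in char 2's range; it's byte 2 of E0 B8 AA = 0xB8.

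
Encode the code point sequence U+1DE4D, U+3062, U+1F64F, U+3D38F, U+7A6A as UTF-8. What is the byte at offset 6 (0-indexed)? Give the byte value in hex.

0xA2

U+1DE4D → 4-byte form F0 9D B9 8D at offsets 0–3.
U+3062 → 3-byte form E3 81 A2 at offsets 4–6.
Offset 6 falls in char 2's range; it's byte 3 of E3 81 A2 = 0xA2.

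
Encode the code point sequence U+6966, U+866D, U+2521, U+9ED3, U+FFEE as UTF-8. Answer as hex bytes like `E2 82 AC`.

U+6966: 3-byte form → E6 A5 A6.
U+866D: 3-byte form → E8 99 AD.
U+2521: 3-byte form → E2 94 A1.
U+9ED3: 3-byte form → E9 BB 93.
U+FFEE: 3-byte form → EF BF AE.
Concatenated (15 bytes): E6 A5 A6 E8 99 AD E2 94 A1 E9 BB 93 EF BF AE.

E6 A5 A6 E8 99 AD E2 94 A1 E9 BB 93 EF BF AE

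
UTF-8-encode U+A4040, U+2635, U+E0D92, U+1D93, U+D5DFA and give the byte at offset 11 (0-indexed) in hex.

U+A4040 → 4-byte form F2 A4 81 80 at offsets 0–3.
U+2635 → 3-byte form E2 98 B5 at offsets 4–6.
U+E0D92 → 4-byte form F3 A0 B6 92 at offsets 7–10.
U+1D93 → 3-byte form E1 B6 93 at offsets 11–13.
Offset 11 falls in char 4's range; it's byte 1 of E1 B6 93 = 0xE1.

0xE1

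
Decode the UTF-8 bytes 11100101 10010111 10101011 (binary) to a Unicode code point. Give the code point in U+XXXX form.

U+55EB

Leading byte 0xE5 = 11100101 matches 1110xxxx → 3-byte sequence.
Byte 1: 0xE5 = 11100101, payload 0101 (4 bits).
Byte 2: 0x97 = 10010111 (10xxxxxx ✓), payload 010111.
Byte 3: 0xAB = 10101011 (10xxxxxx ✓), payload 101011.
Concatenate: 0101010111101011 = 0x55EB (16 bits → U+55EB).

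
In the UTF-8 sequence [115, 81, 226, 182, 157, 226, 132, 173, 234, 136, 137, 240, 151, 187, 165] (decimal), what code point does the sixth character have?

Offset 0: leading byte 0x73 = 01110011 → 1-byte char #1 = 73.
Offset 1: leading byte 0x51 = 01010001 → 1-byte char #2 = 51.
Offset 2: leading byte 0xE2 = 11100010 → 3-byte char #3 = E2 B6 9D.
Offset 5: leading byte 0xE2 = 11100010 → 3-byte char #4 = E2 84 AD.
Offset 8: leading byte 0xEA = 11101010 → 3-byte char #5 = EA 88 89.
Offset 11: leading byte 0xF0 = 11110000 → 4-byte char #6 = F0 97 BB A5.
Leading byte 0xF0 = 11110000 matches 11110xxx → 4-byte sequence.
Byte 1: 0xF0 = 11110000, payload 000 (3 bits).
Byte 2: 0x97 = 10010111 (10xxxxxx ✓), payload 010111.
Byte 3: 0xBB = 10111011 (10xxxxxx ✓), payload 111011.
Byte 4: 0xA5 = 10100101 (10xxxxxx ✓), payload 100101.
Concatenate: 000010111111011100101 = 0x17EE5 (21 bits → U+17EE5).

U+17EE5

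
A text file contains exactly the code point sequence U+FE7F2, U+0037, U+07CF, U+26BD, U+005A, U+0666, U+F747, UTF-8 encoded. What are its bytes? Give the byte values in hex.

U+FE7F2: 4-byte form → F3 BE 9F B2.
U+0037: 1-byte form → 37.
U+07CF: 2-byte form → DF 8F.
U+26BD: 3-byte form → E2 9A BD.
U+005A: 1-byte form → 5A.
U+0666: 2-byte form → D9 A6.
U+F747: 3-byte form → EF 9D 87.
Concatenated (16 bytes): F3 BE 9F B2 37 DF 8F E2 9A BD 5A D9 A6 EF 9D 87.

F3 BE 9F B2 37 DF 8F E2 9A BD 5A D9 A6 EF 9D 87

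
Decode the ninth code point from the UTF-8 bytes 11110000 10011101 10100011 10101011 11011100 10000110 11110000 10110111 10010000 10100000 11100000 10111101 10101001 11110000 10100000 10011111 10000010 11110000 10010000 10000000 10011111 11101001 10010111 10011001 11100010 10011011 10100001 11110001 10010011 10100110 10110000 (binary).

U+539B0

Offset 0: leading byte 0xF0 = 11110000 → 4-byte char #1 = F0 9D A3 AB.
Offset 4: leading byte 0xDC = 11011100 → 2-byte char #2 = DC 86.
Offset 6: leading byte 0xF0 = 11110000 → 4-byte char #3 = F0 B7 90 A0.
Offset 10: leading byte 0xE0 = 11100000 → 3-byte char #4 = E0 BD A9.
Offset 13: leading byte 0xF0 = 11110000 → 4-byte char #5 = F0 A0 9F 82.
Offset 17: leading byte 0xF0 = 11110000 → 4-byte char #6 = F0 90 80 9F.
Offset 21: leading byte 0xE9 = 11101001 → 3-byte char #7 = E9 97 99.
Offset 24: leading byte 0xE2 = 11100010 → 3-byte char #8 = E2 9B A1.
Offset 27: leading byte 0xF1 = 11110001 → 4-byte char #9 = F1 93 A6 B0.
Leading byte 0xF1 = 11110001 matches 11110xxx → 4-byte sequence.
Byte 1: 0xF1 = 11110001, payload 001 (3 bits).
Byte 2: 0x93 = 10010011 (10xxxxxx ✓), payload 010011.
Byte 3: 0xA6 = 10100110 (10xxxxxx ✓), payload 100110.
Byte 4: 0xB0 = 10110000 (10xxxxxx ✓), payload 110000.
Concatenate: 001010011100110110000 = 0x539B0 (21 bits → U+539B0).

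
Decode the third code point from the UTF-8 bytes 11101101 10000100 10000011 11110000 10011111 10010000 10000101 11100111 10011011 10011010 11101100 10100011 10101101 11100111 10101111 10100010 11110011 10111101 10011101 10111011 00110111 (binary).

Offset 0: leading byte 0xED = 11101101 → 3-byte char #1 = ED 84 83.
Offset 3: leading byte 0xF0 = 11110000 → 4-byte char #2 = F0 9F 90 85.
Offset 7: leading byte 0xE7 = 11100111 → 3-byte char #3 = E7 9B 9A.
Leading byte 0xE7 = 11100111 matches 1110xxxx → 3-byte sequence.
Byte 1: 0xE7 = 11100111, payload 0111 (4 bits).
Byte 2: 0x9B = 10011011 (10xxxxxx ✓), payload 011011.
Byte 3: 0x9A = 10011010 (10xxxxxx ✓), payload 011010.
Concatenate: 0111011011011010 = 0x76DA (16 bits → U+76DA).

U+76DA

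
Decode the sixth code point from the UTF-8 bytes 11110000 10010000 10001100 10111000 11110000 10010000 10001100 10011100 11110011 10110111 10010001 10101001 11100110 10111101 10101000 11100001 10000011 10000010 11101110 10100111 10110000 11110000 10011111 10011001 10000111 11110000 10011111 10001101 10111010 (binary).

Offset 0: leading byte 0xF0 = 11110000 → 4-byte char #1 = F0 90 8C B8.
Offset 4: leading byte 0xF0 = 11110000 → 4-byte char #2 = F0 90 8C 9C.
Offset 8: leading byte 0xF3 = 11110011 → 4-byte char #3 = F3 B7 91 A9.
Offset 12: leading byte 0xE6 = 11100110 → 3-byte char #4 = E6 BD A8.
Offset 15: leading byte 0xE1 = 11100001 → 3-byte char #5 = E1 83 82.
Offset 18: leading byte 0xEE = 11101110 → 3-byte char #6 = EE A7 B0.
Leading byte 0xEE = 11101110 matches 1110xxxx → 3-byte sequence.
Byte 1: 0xEE = 11101110, payload 1110 (4 bits).
Byte 2: 0xA7 = 10100111 (10xxxxxx ✓), payload 100111.
Byte 3: 0xB0 = 10110000 (10xxxxxx ✓), payload 110000.
Concatenate: 1110100111110000 = 0xE9F0 (16 bits → U+E9F0).

U+E9F0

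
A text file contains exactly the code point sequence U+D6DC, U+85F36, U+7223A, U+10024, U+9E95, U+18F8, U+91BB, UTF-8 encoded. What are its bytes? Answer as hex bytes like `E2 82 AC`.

U+D6DC: 3-byte form → ED 9B 9C.
U+85F36: 4-byte form → F2 85 BC B6.
U+7223A: 4-byte form → F1 B2 88 BA.
U+10024: 4-byte form → F0 90 80 A4.
U+9E95: 3-byte form → E9 BA 95.
U+18F8: 3-byte form → E1 A3 B8.
U+91BB: 3-byte form → E9 86 BB.
Concatenated (24 bytes): ED 9B 9C F2 85 BC B6 F1 B2 88 BA F0 90 80 A4 E9 BA 95 E1 A3 B8 E9 86 BB.

ED 9B 9C F2 85 BC B6 F1 B2 88 BA F0 90 80 A4 E9 BA 95 E1 A3 B8 E9 86 BB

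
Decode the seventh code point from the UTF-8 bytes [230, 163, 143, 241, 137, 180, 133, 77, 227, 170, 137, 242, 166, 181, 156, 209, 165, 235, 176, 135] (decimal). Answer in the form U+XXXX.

U+BC07

Offset 0: leading byte 0xE6 = 11100110 → 3-byte char #1 = E6 A3 8F.
Offset 3: leading byte 0xF1 = 11110001 → 4-byte char #2 = F1 89 B4 85.
Offset 7: leading byte 0x4D = 01001101 → 1-byte char #3 = 4D.
Offset 8: leading byte 0xE3 = 11100011 → 3-byte char #4 = E3 AA 89.
Offset 11: leading byte 0xF2 = 11110010 → 4-byte char #5 = F2 A6 B5 9C.
Offset 15: leading byte 0xD1 = 11010001 → 2-byte char #6 = D1 A5.
Offset 17: leading byte 0xEB = 11101011 → 3-byte char #7 = EB B0 87.
Leading byte 0xEB = 11101011 matches 1110xxxx → 3-byte sequence.
Byte 1: 0xEB = 11101011, payload 1011 (4 bits).
Byte 2: 0xB0 = 10110000 (10xxxxxx ✓), payload 110000.
Byte 3: 0x87 = 10000111 (10xxxxxx ✓), payload 000111.
Concatenate: 1011110000000111 = 0xBC07 (16 bits → U+BC07).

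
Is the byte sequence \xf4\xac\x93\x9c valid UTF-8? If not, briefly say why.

invalid (encodes a value above U+10FFFF)

Leading byte 0xF4 = 11110100 → 4-byte form.
Payload = 0x12C4DC, which exceeds U+10FFFF, the maximum Unicode code point. (Leading bytes F5–FF, or F4 followed by ≥ 0x90, are invalid.)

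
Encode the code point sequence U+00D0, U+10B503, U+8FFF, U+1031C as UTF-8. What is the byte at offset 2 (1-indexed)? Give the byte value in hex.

0x90

1-indexed offset 2 is 0-indexed offset 1.
U+00D0 → 2-byte form C3 90 at offsets 0–1.
Offset 1 falls in char 1's range; it's byte 2 of C3 90 = 0x90.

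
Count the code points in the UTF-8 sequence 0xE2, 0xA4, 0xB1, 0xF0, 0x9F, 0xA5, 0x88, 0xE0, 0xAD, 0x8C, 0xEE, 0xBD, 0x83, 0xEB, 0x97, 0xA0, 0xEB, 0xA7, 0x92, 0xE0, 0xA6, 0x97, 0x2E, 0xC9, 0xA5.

9

Byte at offset 0: 0xE2 = 11100010 → 3-byte char (#1). Advance 3.
Byte at offset 3: 0xF0 = 11110000 → 4-byte char (#2). Advance 4.
Byte at offset 7: 0xE0 = 11100000 → 3-byte char (#3). Advance 3.
Byte at offset 10: 0xEE = 11101110 → 3-byte char (#4). Advance 3.
Byte at offset 13: 0xEB = 11101011 → 3-byte char (#5). Advance 3.
Byte at offset 16: 0xEB = 11101011 → 3-byte char (#6). Advance 3.
Byte at offset 19: 0xE0 = 11100000 → 3-byte char (#7). Advance 3.
Byte at offset 22: 0x2E = 00101110 → 1-byte char (#8). Advance 1.
Byte at offset 23: 0xC9 = 11001001 → 2-byte char (#9). Advance 2.
Reached end at offset 25 after 9 code points.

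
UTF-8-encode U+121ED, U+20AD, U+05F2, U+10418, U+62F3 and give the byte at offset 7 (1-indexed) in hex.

0xAD

1-indexed offset 7 is 0-indexed offset 6.
U+121ED → 4-byte form F0 92 87 AD at offsets 0–3.
U+20AD → 3-byte form E2 82 AD at offsets 4–6.
Offset 6 falls in char 2's range; it's byte 3 of E2 82 AD = 0xAD.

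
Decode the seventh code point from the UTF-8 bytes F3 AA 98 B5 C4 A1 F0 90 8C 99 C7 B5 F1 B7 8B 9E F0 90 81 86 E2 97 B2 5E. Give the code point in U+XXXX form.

U+25F2

Offset 0: leading byte 0xF3 = 11110011 → 4-byte char #1 = F3 AA 98 B5.
Offset 4: leading byte 0xC4 = 11000100 → 2-byte char #2 = C4 A1.
Offset 6: leading byte 0xF0 = 11110000 → 4-byte char #3 = F0 90 8C 99.
Offset 10: leading byte 0xC7 = 11000111 → 2-byte char #4 = C7 B5.
Offset 12: leading byte 0xF1 = 11110001 → 4-byte char #5 = F1 B7 8B 9E.
Offset 16: leading byte 0xF0 = 11110000 → 4-byte char #6 = F0 90 81 86.
Offset 20: leading byte 0xE2 = 11100010 → 3-byte char #7 = E2 97 B2.
Leading byte 0xE2 = 11100010 matches 1110xxxx → 3-byte sequence.
Byte 1: 0xE2 = 11100010, payload 0010 (4 bits).
Byte 2: 0x97 = 10010111 (10xxxxxx ✓), payload 010111.
Byte 3: 0xB2 = 10110010 (10xxxxxx ✓), payload 110010.
Concatenate: 0010010111110010 = 0x25F2 (16 bits → U+25F2).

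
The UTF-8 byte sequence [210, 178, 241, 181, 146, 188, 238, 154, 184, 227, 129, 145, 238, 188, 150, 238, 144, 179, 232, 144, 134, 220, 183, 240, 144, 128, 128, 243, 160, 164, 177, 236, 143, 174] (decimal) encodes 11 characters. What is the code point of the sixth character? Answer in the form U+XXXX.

Offset 0: leading byte 0xD2 = 11010010 → 2-byte char #1 = D2 B2.
Offset 2: leading byte 0xF1 = 11110001 → 4-byte char #2 = F1 B5 92 BC.
Offset 6: leading byte 0xEE = 11101110 → 3-byte char #3 = EE 9A B8.
Offset 9: leading byte 0xE3 = 11100011 → 3-byte char #4 = E3 81 91.
Offset 12: leading byte 0xEE = 11101110 → 3-byte char #5 = EE BC 96.
Offset 15: leading byte 0xEE = 11101110 → 3-byte char #6 = EE 90 B3.
Leading byte 0xEE = 11101110 matches 1110xxxx → 3-byte sequence.
Byte 1: 0xEE = 11101110, payload 1110 (4 bits).
Byte 2: 0x90 = 10010000 (10xxxxxx ✓), payload 010000.
Byte 3: 0xB3 = 10110011 (10xxxxxx ✓), payload 110011.
Concatenate: 1110010000110011 = 0xE433 (16 bits → U+E433).

U+E433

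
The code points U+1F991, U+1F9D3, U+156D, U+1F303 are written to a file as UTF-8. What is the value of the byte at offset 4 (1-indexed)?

0x91

1-indexed offset 4 is 0-indexed offset 3.
U+1F991 → 4-byte form F0 9F A6 91 at offsets 0–3.
Offset 3 falls in char 1's range; it's byte 4 of F0 9F A6 91 = 0x91.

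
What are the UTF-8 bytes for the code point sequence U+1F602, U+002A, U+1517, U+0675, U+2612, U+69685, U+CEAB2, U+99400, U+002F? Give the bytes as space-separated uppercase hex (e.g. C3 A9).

F0 9F 98 82 2A E1 94 97 D9 B5 E2 98 92 F1 A9 9A 85 F3 8E AA B2 F2 99 90 80 2F

U+1F602: 4-byte form → F0 9F 98 82.
U+002A: 1-byte form → 2A.
U+1517: 3-byte form → E1 94 97.
U+0675: 2-byte form → D9 B5.
U+2612: 3-byte form → E2 98 92.
U+69685: 4-byte form → F1 A9 9A 85.
U+CEAB2: 4-byte form → F3 8E AA B2.
U+99400: 4-byte form → F2 99 90 80.
U+002F: 1-byte form → 2F.
Concatenated (26 bytes): F0 9F 98 82 2A E1 94 97 D9 B5 E2 98 92 F1 A9 9A 85 F3 8E AA B2 F2 99 90 80 2F.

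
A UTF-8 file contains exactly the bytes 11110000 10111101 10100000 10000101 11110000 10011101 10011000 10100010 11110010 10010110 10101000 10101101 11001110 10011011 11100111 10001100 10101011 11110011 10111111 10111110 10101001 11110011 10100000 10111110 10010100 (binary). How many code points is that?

Byte at offset 0: 0xF0 = 11110000 → 4-byte char (#1). Advance 4.
Byte at offset 4: 0xF0 = 11110000 → 4-byte char (#2). Advance 4.
Byte at offset 8: 0xF2 = 11110010 → 4-byte char (#3). Advance 4.
Byte at offset 12: 0xCE = 11001110 → 2-byte char (#4). Advance 2.
Byte at offset 14: 0xE7 = 11100111 → 3-byte char (#5). Advance 3.
Byte at offset 17: 0xF3 = 11110011 → 4-byte char (#6). Advance 4.
Byte at offset 21: 0xF3 = 11110011 → 4-byte char (#7). Advance 4.
Reached end at offset 25 after 7 code points.

7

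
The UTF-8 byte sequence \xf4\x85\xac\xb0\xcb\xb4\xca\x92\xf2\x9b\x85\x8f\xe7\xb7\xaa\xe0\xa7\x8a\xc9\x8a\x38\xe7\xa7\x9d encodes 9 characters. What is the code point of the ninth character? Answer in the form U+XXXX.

U+79DD

Offset 0: leading byte 0xF4 = 11110100 → 4-byte char #1 = F4 85 AC B0.
Offset 4: leading byte 0xCB = 11001011 → 2-byte char #2 = CB B4.
Offset 6: leading byte 0xCA = 11001010 → 2-byte char #3 = CA 92.
Offset 8: leading byte 0xF2 = 11110010 → 4-byte char #4 = F2 9B 85 8F.
Offset 12: leading byte 0xE7 = 11100111 → 3-byte char #5 = E7 B7 AA.
Offset 15: leading byte 0xE0 = 11100000 → 3-byte char #6 = E0 A7 8A.
Offset 18: leading byte 0xC9 = 11001001 → 2-byte char #7 = C9 8A.
Offset 20: leading byte 0x38 = 00111000 → 1-byte char #8 = 38.
Offset 21: leading byte 0xE7 = 11100111 → 3-byte char #9 = E7 A7 9D.
Leading byte 0xE7 = 11100111 matches 1110xxxx → 3-byte sequence.
Byte 1: 0xE7 = 11100111, payload 0111 (4 bits).
Byte 2: 0xA7 = 10100111 (10xxxxxx ✓), payload 100111.
Byte 3: 0x9D = 10011101 (10xxxxxx ✓), payload 011101.
Concatenate: 0111100111011101 = 0x79DD (16 bits → U+79DD).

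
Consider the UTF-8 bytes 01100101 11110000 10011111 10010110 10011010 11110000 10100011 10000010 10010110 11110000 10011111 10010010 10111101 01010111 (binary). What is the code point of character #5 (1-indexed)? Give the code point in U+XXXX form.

Offset 0: leading byte 0x65 = 01100101 → 1-byte char #1 = 65.
Offset 1: leading byte 0xF0 = 11110000 → 4-byte char #2 = F0 9F 96 9A.
Offset 5: leading byte 0xF0 = 11110000 → 4-byte char #3 = F0 A3 82 96.
Offset 9: leading byte 0xF0 = 11110000 → 4-byte char #4 = F0 9F 92 BD.
Offset 13: leading byte 0x57 = 01010111 → 1-byte char #5 = 57.
Leading byte 0x57 = 01010111 matches 0xxxxxxx → 1-byte sequence.
Byte 1: 0x57 = 01010111, payload 1010111 (7 bits).
Concatenate: 1010111 = 0x57 (7 bits → U+0057).

U+0057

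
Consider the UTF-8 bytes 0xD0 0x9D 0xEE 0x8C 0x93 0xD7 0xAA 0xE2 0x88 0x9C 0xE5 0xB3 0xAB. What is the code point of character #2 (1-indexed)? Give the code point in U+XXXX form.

Offset 0: leading byte 0xD0 = 11010000 → 2-byte char #1 = D0 9D.
Offset 2: leading byte 0xEE = 11101110 → 3-byte char #2 = EE 8C 93.
Leading byte 0xEE = 11101110 matches 1110xxxx → 3-byte sequence.
Byte 1: 0xEE = 11101110, payload 1110 (4 bits).
Byte 2: 0x8C = 10001100 (10xxxxxx ✓), payload 001100.
Byte 3: 0x93 = 10010011 (10xxxxxx ✓), payload 010011.
Concatenate: 1110001100010011 = 0xE313 (16 bits → U+E313).

U+E313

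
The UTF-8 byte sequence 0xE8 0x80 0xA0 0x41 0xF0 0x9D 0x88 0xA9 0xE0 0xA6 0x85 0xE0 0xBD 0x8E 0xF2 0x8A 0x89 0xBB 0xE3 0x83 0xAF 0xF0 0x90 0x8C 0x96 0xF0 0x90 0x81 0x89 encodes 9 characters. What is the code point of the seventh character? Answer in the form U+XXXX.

U+30EF

Offset 0: leading byte 0xE8 = 11101000 → 3-byte char #1 = E8 80 A0.
Offset 3: leading byte 0x41 = 01000001 → 1-byte char #2 = 41.
Offset 4: leading byte 0xF0 = 11110000 → 4-byte char #3 = F0 9D 88 A9.
Offset 8: leading byte 0xE0 = 11100000 → 3-byte char #4 = E0 A6 85.
Offset 11: leading byte 0xE0 = 11100000 → 3-byte char #5 = E0 BD 8E.
Offset 14: leading byte 0xF2 = 11110010 → 4-byte char #6 = F2 8A 89 BB.
Offset 18: leading byte 0xE3 = 11100011 → 3-byte char #7 = E3 83 AF.
Leading byte 0xE3 = 11100011 matches 1110xxxx → 3-byte sequence.
Byte 1: 0xE3 = 11100011, payload 0011 (4 bits).
Byte 2: 0x83 = 10000011 (10xxxxxx ✓), payload 000011.
Byte 3: 0xAF = 10101111 (10xxxxxx ✓), payload 101111.
Concatenate: 0011000011101111 = 0x30EF (16 bits → U+30EF).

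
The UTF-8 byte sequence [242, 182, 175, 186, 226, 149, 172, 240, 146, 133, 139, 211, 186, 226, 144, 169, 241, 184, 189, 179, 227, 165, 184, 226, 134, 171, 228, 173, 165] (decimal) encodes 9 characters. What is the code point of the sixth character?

Offset 0: leading byte 0xF2 = 11110010 → 4-byte char #1 = F2 B6 AF BA.
Offset 4: leading byte 0xE2 = 11100010 → 3-byte char #2 = E2 95 AC.
Offset 7: leading byte 0xF0 = 11110000 → 4-byte char #3 = F0 92 85 8B.
Offset 11: leading byte 0xD3 = 11010011 → 2-byte char #4 = D3 BA.
Offset 13: leading byte 0xE2 = 11100010 → 3-byte char #5 = E2 90 A9.
Offset 16: leading byte 0xF1 = 11110001 → 4-byte char #6 = F1 B8 BD B3.
Leading byte 0xF1 = 11110001 matches 11110xxx → 4-byte sequence.
Byte 1: 0xF1 = 11110001, payload 001 (3 bits).
Byte 2: 0xB8 = 10111000 (10xxxxxx ✓), payload 111000.
Byte 3: 0xBD = 10111101 (10xxxxxx ✓), payload 111101.
Byte 4: 0xB3 = 10110011 (10xxxxxx ✓), payload 110011.
Concatenate: 001111000111101110011 = 0x78F73 (21 bits → U+78F73).

U+78F73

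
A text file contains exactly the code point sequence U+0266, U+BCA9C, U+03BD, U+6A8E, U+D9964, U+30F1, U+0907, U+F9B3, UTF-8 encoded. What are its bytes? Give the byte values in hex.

C9 A6 F2 BC AA 9C CE BD E6 AA 8E F3 99 A5 A4 E3 83 B1 E0 A4 87 EF A6 B3

U+0266: 2-byte form → C9 A6.
U+BCA9C: 4-byte form → F2 BC AA 9C.
U+03BD: 2-byte form → CE BD.
U+6A8E: 3-byte form → E6 AA 8E.
U+D9964: 4-byte form → F3 99 A5 A4.
U+30F1: 3-byte form → E3 83 B1.
U+0907: 3-byte form → E0 A4 87.
U+F9B3: 3-byte form → EF A6 B3.
Concatenated (24 bytes): C9 A6 F2 BC AA 9C CE BD E6 AA 8E F3 99 A5 A4 E3 83 B1 E0 A4 87 EF A6 B3.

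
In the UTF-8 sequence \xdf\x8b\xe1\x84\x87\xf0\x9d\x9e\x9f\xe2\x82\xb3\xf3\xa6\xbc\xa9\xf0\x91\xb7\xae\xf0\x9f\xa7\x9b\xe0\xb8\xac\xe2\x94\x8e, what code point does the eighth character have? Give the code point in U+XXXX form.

Offset 0: leading byte 0xDF = 11011111 → 2-byte char #1 = DF 8B.
Offset 2: leading byte 0xE1 = 11100001 → 3-byte char #2 = E1 84 87.
Offset 5: leading byte 0xF0 = 11110000 → 4-byte char #3 = F0 9D 9E 9F.
Offset 9: leading byte 0xE2 = 11100010 → 3-byte char #4 = E2 82 B3.
Offset 12: leading byte 0xF3 = 11110011 → 4-byte char #5 = F3 A6 BC A9.
Offset 16: leading byte 0xF0 = 11110000 → 4-byte char #6 = F0 91 B7 AE.
Offset 20: leading byte 0xF0 = 11110000 → 4-byte char #7 = F0 9F A7 9B.
Offset 24: leading byte 0xE0 = 11100000 → 3-byte char #8 = E0 B8 AC.
Leading byte 0xE0 = 11100000 matches 1110xxxx → 3-byte sequence.
Byte 1: 0xE0 = 11100000, payload 0000 (4 bits).
Byte 2: 0xB8 = 10111000 (10xxxxxx ✓), payload 111000.
Byte 3: 0xAC = 10101100 (10xxxxxx ✓), payload 101100.
Concatenate: 0000111000101100 = 0xE2C (16 bits → U+0E2C).

U+0E2C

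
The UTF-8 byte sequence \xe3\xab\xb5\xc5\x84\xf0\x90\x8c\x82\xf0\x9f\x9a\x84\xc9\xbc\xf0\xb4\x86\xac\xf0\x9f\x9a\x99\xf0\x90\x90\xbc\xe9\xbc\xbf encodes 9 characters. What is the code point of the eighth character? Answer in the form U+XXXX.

U+1043C

Offset 0: leading byte 0xE3 = 11100011 → 3-byte char #1 = E3 AB B5.
Offset 3: leading byte 0xC5 = 11000101 → 2-byte char #2 = C5 84.
Offset 5: leading byte 0xF0 = 11110000 → 4-byte char #3 = F0 90 8C 82.
Offset 9: leading byte 0xF0 = 11110000 → 4-byte char #4 = F0 9F 9A 84.
Offset 13: leading byte 0xC9 = 11001001 → 2-byte char #5 = C9 BC.
Offset 15: leading byte 0xF0 = 11110000 → 4-byte char #6 = F0 B4 86 AC.
Offset 19: leading byte 0xF0 = 11110000 → 4-byte char #7 = F0 9F 9A 99.
Offset 23: leading byte 0xF0 = 11110000 → 4-byte char #8 = F0 90 90 BC.
Leading byte 0xF0 = 11110000 matches 11110xxx → 4-byte sequence.
Byte 1: 0xF0 = 11110000, payload 000 (3 bits).
Byte 2: 0x90 = 10010000 (10xxxxxx ✓), payload 010000.
Byte 3: 0x90 = 10010000 (10xxxxxx ✓), payload 010000.
Byte 4: 0xBC = 10111100 (10xxxxxx ✓), payload 111100.
Concatenate: 000010000010000111100 = 0x1043C (21 bits → U+1043C).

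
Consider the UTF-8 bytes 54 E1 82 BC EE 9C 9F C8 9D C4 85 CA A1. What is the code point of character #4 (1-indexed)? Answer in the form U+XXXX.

U+021D

Offset 0: leading byte 0x54 = 01010100 → 1-byte char #1 = 54.
Offset 1: leading byte 0xE1 = 11100001 → 3-byte char #2 = E1 82 BC.
Offset 4: leading byte 0xEE = 11101110 → 3-byte char #3 = EE 9C 9F.
Offset 7: leading byte 0xC8 = 11001000 → 2-byte char #4 = C8 9D.
Leading byte 0xC8 = 11001000 matches 110xxxxx → 2-byte sequence.
Byte 1: 0xC8 = 11001000, payload 01000 (5 bits).
Byte 2: 0x9D = 10011101 (10xxxxxx ✓), payload 011101.
Concatenate: 01000011101 = 0x21D (11 bits → U+021D).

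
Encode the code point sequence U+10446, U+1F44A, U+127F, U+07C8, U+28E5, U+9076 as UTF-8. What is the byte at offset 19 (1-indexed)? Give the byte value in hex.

0xB6

1-indexed offset 19 is 0-indexed offset 18.
U+10446 → 4-byte form F0 90 91 86 at offsets 0–3.
U+1F44A → 4-byte form F0 9F 91 8A at offsets 4–7.
U+127F → 3-byte form E1 89 BF at offsets 8–10.
U+07C8 → 2-byte form DF 88 at offsets 11–12.
U+28E5 → 3-byte form E2 A3 A5 at offsets 13–15.
U+9076 → 3-byte form E9 81 B6 at offsets 16–18.
Offset 18 falls in char 6's range; it's byte 3 of E9 81 B6 = 0xB6.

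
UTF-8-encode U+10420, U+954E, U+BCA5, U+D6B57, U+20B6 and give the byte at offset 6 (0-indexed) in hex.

U+10420 → 4-byte form F0 90 90 A0 at offsets 0–3.
U+954E → 3-byte form E9 95 8E at offsets 4–6.
Offset 6 falls in char 2's range; it's byte 3 of E9 95 8E = 0x8E.

0x8E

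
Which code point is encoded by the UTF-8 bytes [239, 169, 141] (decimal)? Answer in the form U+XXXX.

Leading byte 0xEF = 11101111 matches 1110xxxx → 3-byte sequence.
Byte 1: 0xEF = 11101111, payload 1111 (4 bits).
Byte 2: 0xA9 = 10101001 (10xxxxxx ✓), payload 101001.
Byte 3: 0x8D = 10001101 (10xxxxxx ✓), payload 001101.
Concatenate: 1111101001001101 = 0xFA4D (16 bits → U+FA4D).

U+FA4D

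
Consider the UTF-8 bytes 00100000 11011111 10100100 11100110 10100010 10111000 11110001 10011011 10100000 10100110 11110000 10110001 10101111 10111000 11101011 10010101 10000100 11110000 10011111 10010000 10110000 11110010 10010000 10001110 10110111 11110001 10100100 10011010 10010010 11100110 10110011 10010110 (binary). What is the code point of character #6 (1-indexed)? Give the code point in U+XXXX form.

U+B544

Offset 0: leading byte 0x20 = 00100000 → 1-byte char #1 = 20.
Offset 1: leading byte 0xDF = 11011111 → 2-byte char #2 = DF A4.
Offset 3: leading byte 0xE6 = 11100110 → 3-byte char #3 = E6 A2 B8.
Offset 6: leading byte 0xF1 = 11110001 → 4-byte char #4 = F1 9B A0 A6.
Offset 10: leading byte 0xF0 = 11110000 → 4-byte char #5 = F0 B1 AF B8.
Offset 14: leading byte 0xEB = 11101011 → 3-byte char #6 = EB 95 84.
Leading byte 0xEB = 11101011 matches 1110xxxx → 3-byte sequence.
Byte 1: 0xEB = 11101011, payload 1011 (4 bits).
Byte 2: 0x95 = 10010101 (10xxxxxx ✓), payload 010101.
Byte 3: 0x84 = 10000100 (10xxxxxx ✓), payload 000100.
Concatenate: 1011010101000100 = 0xB544 (16 bits → U+B544).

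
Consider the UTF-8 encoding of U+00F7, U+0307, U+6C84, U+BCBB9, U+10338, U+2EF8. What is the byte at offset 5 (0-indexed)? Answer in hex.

U+00F7 → 2-byte form C3 B7 at offsets 0–1.
U+0307 → 2-byte form CC 87 at offsets 2–3.
U+6C84 → 3-byte form E6 B2 84 at offsets 4–6.
Offset 5 falls in char 3's range; it's byte 2 of E6 B2 84 = 0xB2.

0xB2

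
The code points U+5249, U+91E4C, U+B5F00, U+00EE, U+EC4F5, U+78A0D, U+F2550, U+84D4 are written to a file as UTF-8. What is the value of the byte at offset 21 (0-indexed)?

U+5249 → 3-byte form E5 89 89 at offsets 0–2.
U+91E4C → 4-byte form F2 91 B9 8C at offsets 3–6.
U+B5F00 → 4-byte form F2 B5 BC 80 at offsets 7–10.
U+00EE → 2-byte form C3 AE at offsets 11–12.
U+EC4F5 → 4-byte form F3 AC 93 B5 at offsets 13–16.
U+78A0D → 4-byte form F1 B8 A8 8D at offsets 17–20.
U+F2550 → 4-byte form F3 B2 95 90 at offsets 21–24.
Offset 21 falls in char 7's range; it's byte 1 of F3 B2 95 90 = 0xF3.

0xF3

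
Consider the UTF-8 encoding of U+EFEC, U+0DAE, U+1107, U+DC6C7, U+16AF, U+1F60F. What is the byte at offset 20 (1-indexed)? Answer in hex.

0x8F

1-indexed offset 20 is 0-indexed offset 19.
U+EFEC → 3-byte form EE BF AC at offsets 0–2.
U+0DAE → 3-byte form E0 B6 AE at offsets 3–5.
U+1107 → 3-byte form E1 84 87 at offsets 6–8.
U+DC6C7 → 4-byte form F3 9C 9B 87 at offsets 9–12.
U+16AF → 3-byte form E1 9A AF at offsets 13–15.
U+1F60F → 4-byte form F0 9F 98 8F at offsets 16–19.
Offset 19 falls in char 6's range; it's byte 4 of F0 9F 98 8F = 0x8F.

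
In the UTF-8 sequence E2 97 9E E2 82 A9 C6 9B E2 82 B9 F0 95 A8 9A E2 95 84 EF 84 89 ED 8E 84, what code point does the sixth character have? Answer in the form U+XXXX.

Offset 0: leading byte 0xE2 = 11100010 → 3-byte char #1 = E2 97 9E.
Offset 3: leading byte 0xE2 = 11100010 → 3-byte char #2 = E2 82 A9.
Offset 6: leading byte 0xC6 = 11000110 → 2-byte char #3 = C6 9B.
Offset 8: leading byte 0xE2 = 11100010 → 3-byte char #4 = E2 82 B9.
Offset 11: leading byte 0xF0 = 11110000 → 4-byte char #5 = F0 95 A8 9A.
Offset 15: leading byte 0xE2 = 11100010 → 3-byte char #6 = E2 95 84.
Leading byte 0xE2 = 11100010 matches 1110xxxx → 3-byte sequence.
Byte 1: 0xE2 = 11100010, payload 0010 (4 bits).
Byte 2: 0x95 = 10010101 (10xxxxxx ✓), payload 010101.
Byte 3: 0x84 = 10000100 (10xxxxxx ✓), payload 000100.
Concatenate: 0010010101000100 = 0x2544 (16 bits → U+2544).

U+2544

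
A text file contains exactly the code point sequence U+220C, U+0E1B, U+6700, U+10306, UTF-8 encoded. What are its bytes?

U+220C: 3-byte form → E2 88 8C.
U+0E1B: 3-byte form → E0 B8 9B.
U+6700: 3-byte form → E6 9C 80.
U+10306: 4-byte form → F0 90 8C 86.
Concatenated (13 bytes): E2 88 8C E0 B8 9B E6 9C 80 F0 90 8C 86.

E2 88 8C E0 B8 9B E6 9C 80 F0 90 8C 86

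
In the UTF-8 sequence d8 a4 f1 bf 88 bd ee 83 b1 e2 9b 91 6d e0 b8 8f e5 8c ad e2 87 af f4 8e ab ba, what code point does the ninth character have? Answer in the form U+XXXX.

U+10EAFA

Offset 0: leading byte 0xD8 = 11011000 → 2-byte char #1 = D8 A4.
Offset 2: leading byte 0xF1 = 11110001 → 4-byte char #2 = F1 BF 88 BD.
Offset 6: leading byte 0xEE = 11101110 → 3-byte char #3 = EE 83 B1.
Offset 9: leading byte 0xE2 = 11100010 → 3-byte char #4 = E2 9B 91.
Offset 12: leading byte 0x6D = 01101101 → 1-byte char #5 = 6D.
Offset 13: leading byte 0xE0 = 11100000 → 3-byte char #6 = E0 B8 8F.
Offset 16: leading byte 0xE5 = 11100101 → 3-byte char #7 = E5 8C AD.
Offset 19: leading byte 0xE2 = 11100010 → 3-byte char #8 = E2 87 AF.
Offset 22: leading byte 0xF4 = 11110100 → 4-byte char #9 = F4 8E AB BA.
Leading byte 0xF4 = 11110100 matches 11110xxx → 4-byte sequence.
Byte 1: 0xF4 = 11110100, payload 100 (3 bits).
Byte 2: 0x8E = 10001110 (10xxxxxx ✓), payload 001110.
Byte 3: 0xAB = 10101011 (10xxxxxx ✓), payload 101011.
Byte 4: 0xBA = 10111010 (10xxxxxx ✓), payload 111010.
Concatenate: 100001110101011111010 = 0x10EAFA (21 bits → U+10EAFA).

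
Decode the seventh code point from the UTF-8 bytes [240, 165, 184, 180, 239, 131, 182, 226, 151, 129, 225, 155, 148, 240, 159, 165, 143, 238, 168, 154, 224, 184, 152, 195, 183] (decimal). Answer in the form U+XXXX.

Offset 0: leading byte 0xF0 = 11110000 → 4-byte char #1 = F0 A5 B8 B4.
Offset 4: leading byte 0xEF = 11101111 → 3-byte char #2 = EF 83 B6.
Offset 7: leading byte 0xE2 = 11100010 → 3-byte char #3 = E2 97 81.
Offset 10: leading byte 0xE1 = 11100001 → 3-byte char #4 = E1 9B 94.
Offset 13: leading byte 0xF0 = 11110000 → 4-byte char #5 = F0 9F A5 8F.
Offset 17: leading byte 0xEE = 11101110 → 3-byte char #6 = EE A8 9A.
Offset 20: leading byte 0xE0 = 11100000 → 3-byte char #7 = E0 B8 98.
Leading byte 0xE0 = 11100000 matches 1110xxxx → 3-byte sequence.
Byte 1: 0xE0 = 11100000, payload 0000 (4 bits).
Byte 2: 0xB8 = 10111000 (10xxxxxx ✓), payload 111000.
Byte 3: 0x98 = 10011000 (10xxxxxx ✓), payload 011000.
Concatenate: 0000111000011000 = 0xE18 (16 bits → U+0E18).

U+0E18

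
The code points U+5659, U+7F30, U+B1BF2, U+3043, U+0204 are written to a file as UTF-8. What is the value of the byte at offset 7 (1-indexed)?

0xF2

1-indexed offset 7 is 0-indexed offset 6.
U+5659 → 3-byte form E5 99 99 at offsets 0–2.
U+7F30 → 3-byte form E7 BC B0 at offsets 3–5.
U+B1BF2 → 4-byte form F2 B1 AF B2 at offsets 6–9.
Offset 6 falls in char 3's range; it's byte 1 of F2 B1 AF B2 = 0xF2.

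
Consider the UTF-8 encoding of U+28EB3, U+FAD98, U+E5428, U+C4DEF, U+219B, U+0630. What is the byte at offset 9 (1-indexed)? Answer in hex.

1-indexed offset 9 is 0-indexed offset 8.
U+28EB3 → 4-byte form F0 A8 BA B3 at offsets 0–3.
U+FAD98 → 4-byte form F3 BA B6 98 at offsets 4–7.
U+E5428 → 4-byte form F3 A5 90 A8 at offsets 8–11.
Offset 8 falls in char 3's range; it's byte 1 of F3 A5 90 A8 = 0xF3.

0xF3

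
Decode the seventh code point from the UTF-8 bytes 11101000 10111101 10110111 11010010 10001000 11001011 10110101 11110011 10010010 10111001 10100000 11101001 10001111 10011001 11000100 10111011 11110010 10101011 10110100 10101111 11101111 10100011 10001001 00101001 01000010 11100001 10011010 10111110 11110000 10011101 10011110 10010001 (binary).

U+ABD2F

Offset 0: leading byte 0xE8 = 11101000 → 3-byte char #1 = E8 BD B7.
Offset 3: leading byte 0xD2 = 11010010 → 2-byte char #2 = D2 88.
Offset 5: leading byte 0xCB = 11001011 → 2-byte char #3 = CB B5.
Offset 7: leading byte 0xF3 = 11110011 → 4-byte char #4 = F3 92 B9 A0.
Offset 11: leading byte 0xE9 = 11101001 → 3-byte char #5 = E9 8F 99.
Offset 14: leading byte 0xC4 = 11000100 → 2-byte char #6 = C4 BB.
Offset 16: leading byte 0xF2 = 11110010 → 4-byte char #7 = F2 AB B4 AF.
Leading byte 0xF2 = 11110010 matches 11110xxx → 4-byte sequence.
Byte 1: 0xF2 = 11110010, payload 010 (3 bits).
Byte 2: 0xAB = 10101011 (10xxxxxx ✓), payload 101011.
Byte 3: 0xB4 = 10110100 (10xxxxxx ✓), payload 110100.
Byte 4: 0xAF = 10101111 (10xxxxxx ✓), payload 101111.
Concatenate: 010101011110100101111 = 0xABD2F (21 bits → U+ABD2F).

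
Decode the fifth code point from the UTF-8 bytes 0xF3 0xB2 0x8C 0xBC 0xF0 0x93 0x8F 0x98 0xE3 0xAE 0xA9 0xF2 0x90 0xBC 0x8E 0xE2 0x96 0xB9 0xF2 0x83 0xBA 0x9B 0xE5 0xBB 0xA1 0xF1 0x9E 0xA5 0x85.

U+25B9

Offset 0: leading byte 0xF3 = 11110011 → 4-byte char #1 = F3 B2 8C BC.
Offset 4: leading byte 0xF0 = 11110000 → 4-byte char #2 = F0 93 8F 98.
Offset 8: leading byte 0xE3 = 11100011 → 3-byte char #3 = E3 AE A9.
Offset 11: leading byte 0xF2 = 11110010 → 4-byte char #4 = F2 90 BC 8E.
Offset 15: leading byte 0xE2 = 11100010 → 3-byte char #5 = E2 96 B9.
Leading byte 0xE2 = 11100010 matches 1110xxxx → 3-byte sequence.
Byte 1: 0xE2 = 11100010, payload 0010 (4 bits).
Byte 2: 0x96 = 10010110 (10xxxxxx ✓), payload 010110.
Byte 3: 0xB9 = 10111001 (10xxxxxx ✓), payload 111001.
Concatenate: 0010010110111001 = 0x25B9 (16 bits → U+25B9).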